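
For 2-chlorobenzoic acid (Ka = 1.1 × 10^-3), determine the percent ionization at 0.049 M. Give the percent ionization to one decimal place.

ClC6H4COOH ⇌ ClC6H4COO- + H+; let x = [H+] at equilibrium.
Ka = x²/(C₀ − x); solving the quadratic gives x = 6.81 × 10^-3 M.
% ionization = x/C₀ × 100% = 6.81 × 10^-3/0.049 × 100% = 13.9%

13.9%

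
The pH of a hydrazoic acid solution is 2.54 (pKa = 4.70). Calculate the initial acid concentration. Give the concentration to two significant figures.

[H+] = 10^(-2.54) = 2.88 × 10^-3 M = x
Ka = 10^(−4.70) = 2.00 × 10^-5
Ka = x²/(C₀ − x) ⇒ C₀ = x + x²/Ka
C₀ = 2.88 × 10^-3 + (2.88 × 10^-3)²/(2.00 × 10^-5) = 4.18 × 10^-1 M

C₀ = 4.2 × 10^-1 M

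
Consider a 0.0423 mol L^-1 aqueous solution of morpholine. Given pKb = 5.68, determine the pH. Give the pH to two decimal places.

C4H8ONH + H2O ⇌ C4H8ONH2+ + OH-
Kb = 10^(−5.68) = 2.09 × 10^-6
Kb = [OH-]²/(0.0423 − [OH-]) = 2.09 × 10^-6
Neglecting [OH-] in the denominator: [OH-] = √(2.09 × 10^-6 × 0.0423) = 2.97 × 10^-4 M
pOH = −log(2.97 × 10^-4) = 3.53; pH = 14.00 − 3.53 = 10.47

pH = 10.47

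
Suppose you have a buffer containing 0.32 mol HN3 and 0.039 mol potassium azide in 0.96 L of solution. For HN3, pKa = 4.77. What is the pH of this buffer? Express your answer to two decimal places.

pH = pKa + log([A⁻]/[HA]) = 4.77 + log(0.039/0.32)
pH = 4.77 + (-0.914) = 3.86

pH = 3.86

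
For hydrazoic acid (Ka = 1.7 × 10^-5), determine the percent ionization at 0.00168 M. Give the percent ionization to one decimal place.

9.6%

HN3 ⇌ N3- + H+; let x = [H+] at equilibrium.
Solve x² + 1.7e-05x − 2.86e-08 = 0 → x = 1.61 × 10^-4 M
% ionization = x/C₀ × 100% = 1.61 × 10^-4/0.00168 × 100% = 9.6%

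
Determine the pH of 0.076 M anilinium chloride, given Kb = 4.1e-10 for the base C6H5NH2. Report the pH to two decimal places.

pH = 2.87

C6H5NH3+ is the conjugate acid of the weak base C6H5NH2.
Ka = Kw/Kb = 1.0×10^-14 / 4.1 × 10^-10 = 2.44 × 10^-5
From the ICE table, Ka = [H+]²/(0.076 − [H+]) = 2.44 × 10^-5.
Neglecting [H+] in the denominator: [H+] = √(2.44 × 10^-5 × 0.076) = 1.36 × 10^-3 M
([H+]/C₀ = 1.8% < 5%, so the approximation holds.)
pH = −log(1.36 × 10^-3) = 2.87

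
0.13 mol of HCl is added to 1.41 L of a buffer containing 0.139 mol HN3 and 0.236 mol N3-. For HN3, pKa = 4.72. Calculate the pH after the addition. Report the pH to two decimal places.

pH = 4.32

Added H+ converts N3- to HN3: HN3 → 0.269 mol, N3- → 0.106 mol.
pH = pKa + log([A⁻]/[HA]) = 4.72 + log(0.106/0.269) = 4.72 -0.404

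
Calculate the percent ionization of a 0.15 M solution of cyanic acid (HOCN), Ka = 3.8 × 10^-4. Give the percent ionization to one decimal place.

4.9%

HOCN ⇌ OCN- + H+; let x = [H+] at equilibrium.
Ka = x²/(C₀ − x); solving the quadratic gives x = 7.36 × 10^-3 M.
Fraction ionized = 7.36 × 10^-3 / 0.15 = 0.0491 → 4.9%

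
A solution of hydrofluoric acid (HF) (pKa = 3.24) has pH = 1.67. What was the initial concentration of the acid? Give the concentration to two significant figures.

[H+] = 10^(-1.67) = 2.14 × 10^-2 M = x
Ka = 10^(−3.24) = 5.75 × 10^-4
Ka = x²/(C₀ − x) ⇒ C₀ = x + x²/Ka
C₀ = 2.14 × 10^-2 + (2.14 × 10^-2)²/(5.75 × 10^-4) = 8.18 × 10^-1 M

C₀ = 8.2 × 10^-1 M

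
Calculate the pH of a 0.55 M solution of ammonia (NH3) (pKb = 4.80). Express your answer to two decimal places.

pH = 11.47

NH3 + H2O ⇌ NH4+ + OH-
Kb = 10^(−4.80) = 1.58 × 10^-5
From the ICE table, Kb = [OH-]²/(0.55 − [OH-]) = 1.58 × 10^-5.
Assume [OH-] ≪ 0.55: [OH-] ≈ √(1.58 × 10^-5 × 0.55) = 2.95 × 10^-3 M
pOH = 2.53, so pH = 14.00 − pOH = 11.47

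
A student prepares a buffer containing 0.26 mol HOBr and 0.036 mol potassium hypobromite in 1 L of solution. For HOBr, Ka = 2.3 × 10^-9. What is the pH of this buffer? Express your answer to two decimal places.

pKa = −log(2.3 × 10^-9) = 8.638
pH = pKa + log([A⁻]/[HA]) = 8.638 + log(0.036/0.26)
pH = 8.638 + (-0.859) = 7.78

pH = 7.78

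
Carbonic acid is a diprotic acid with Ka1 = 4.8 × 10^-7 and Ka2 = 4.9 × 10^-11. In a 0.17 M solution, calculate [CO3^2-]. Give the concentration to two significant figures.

First ionization gives [H+] ≈ [HCO3-] = 2.86 × 10^-4 M.
Second step: Ka2 = [H+][CO3^2-]/[HCO3-] ≈ [CO3^2-] (since [H+] ≈ [HCO3-]).
So [CO3^2-] ≈ Ka2.

4.9 × 10^-11 M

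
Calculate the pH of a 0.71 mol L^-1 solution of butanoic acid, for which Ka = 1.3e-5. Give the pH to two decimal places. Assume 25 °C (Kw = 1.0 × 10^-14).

CH3(CH2)2COOH ⇌ CH3(CH2)2COO- + H+
Ka = [H+]²/(0.71 − [H+]) = 1.3 × 10^-5
Assume [H+] ≪ 0.71: [H+] ≈ √(1.3 × 10^-5 × 0.71) = 3.04 × 10^-3 M
pH = −log[H+] = −log(3.04 × 10^-3) = 2.52

pH = 2.52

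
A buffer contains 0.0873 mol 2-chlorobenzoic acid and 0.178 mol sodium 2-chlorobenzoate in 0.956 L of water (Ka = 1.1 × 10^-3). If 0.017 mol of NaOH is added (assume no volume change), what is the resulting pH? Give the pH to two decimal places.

After neutralization: n(ClC6H4COOH) = 0.0703 mol, n(ClC6H4COO-) = 0.195 mol.
pKa = −log(1.1 × 10^-3) = 2.959
pH = pKa + log([A⁻]/[HA]) = 2.959 + log(0.195/0.0703) = 2.959 +0.443

pH = 3.40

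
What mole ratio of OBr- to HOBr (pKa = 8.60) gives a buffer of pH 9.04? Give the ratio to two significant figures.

pH = pKa + log(r) ⇒ log(r) = 9.04 − 8.60 = +0.44
r = [OBr-]/[HOBr] = 10^(+0.44) = 2.75

ratio = 2.8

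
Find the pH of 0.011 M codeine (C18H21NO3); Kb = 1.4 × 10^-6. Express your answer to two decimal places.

C18H21NO3 + H2O ⇌ C18H22NO3+ + OH-
Kb = x²/(0.011 − x) = 1.4 × 10^-6
Assume x ≪ 0.011: x ≈ √(1.4 × 10^-6 × 0.011) = 1.24 × 10^-4 M
pOH = 3.91, so pH = 14.00 − pOH = 10.09

pH = 10.09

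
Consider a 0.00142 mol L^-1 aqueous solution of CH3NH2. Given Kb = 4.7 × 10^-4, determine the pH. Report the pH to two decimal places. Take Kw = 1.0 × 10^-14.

pH = 10.79

CH3NH2 + H2O ⇌ CH3NH3+ + OH-
Kb = [OH-]²/(0.00142 − [OH-]) = 4.7 × 10^-4
[OH-] is not negligible relative to C₀; solve [OH-]² + 0.00047·[OH-] − 6.67e-07 = 0.
[OH-] = (−Kb + √(Kb² + 4·Kb·C₀))/2 = 6.15 × 10^-4 M
pOH = 3.21, so pH = 14.00 − pOH = 10.79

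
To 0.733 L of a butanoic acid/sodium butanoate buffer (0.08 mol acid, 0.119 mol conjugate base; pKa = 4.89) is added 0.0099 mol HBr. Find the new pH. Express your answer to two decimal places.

pH = 4.97

Added H+ converts CH3(CH2)2COO- to CH3(CH2)2COOH: CH3(CH2)2COOH → 0.0899 mol, CH3(CH2)2COO- → 0.109 mol.
Henderson–Hasselbalch with mole ratio 0.109/0.0899: pH = 4.89 + (+0.084)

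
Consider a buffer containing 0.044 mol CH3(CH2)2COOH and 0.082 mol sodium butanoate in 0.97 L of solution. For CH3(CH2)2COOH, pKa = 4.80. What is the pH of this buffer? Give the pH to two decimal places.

pH = 5.07

Using pH = pKa + log([base]/[acid]) with [base]/[acid] = 0.082/0.044:
pH = 4.80 + (+0.270) = 5.07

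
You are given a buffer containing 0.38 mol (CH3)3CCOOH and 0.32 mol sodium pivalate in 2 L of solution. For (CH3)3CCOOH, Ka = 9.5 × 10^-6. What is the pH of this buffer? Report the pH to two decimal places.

pKa = −log(9.5 × 10^-6) = 5.022
Henderson–Hasselbalch: pH = pKa + log([(CH3)3CCOO-]/[(CH3)3CCOOH]) = 5.022 + log(0.32/0.38)
pH = 5.022 + (-0.075) = 4.95

pH = 4.95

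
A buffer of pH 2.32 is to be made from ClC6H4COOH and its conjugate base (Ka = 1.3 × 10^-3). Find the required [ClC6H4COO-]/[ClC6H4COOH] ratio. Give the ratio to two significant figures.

ratio = 0.27

pKa = -log(1.3 × 10^-3) = 2.886
pH = pKa + log(r) ⇒ log(r) = 2.32 − 2.886 = -0.566
r = [ClC6H4COO-]/[ClC6H4COOH] = 10^(-0.566) = 0.272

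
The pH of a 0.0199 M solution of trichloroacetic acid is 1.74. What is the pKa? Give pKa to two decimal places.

[H+] = 10^(-1.74) = 1.82 × 10^-2 M
At equilibrium [HA] = 0.0199 − 1.82 × 10^-2 = 1.70 × 10^-3 M
Ka = [H+][A-]/[HA] = (1.82 × 10^-2)² / 1.70 × 10^-3 = 1.95 × 10^-1
pKa = -log(1.95 × 10^-1) = 0.71

pKa = 0.71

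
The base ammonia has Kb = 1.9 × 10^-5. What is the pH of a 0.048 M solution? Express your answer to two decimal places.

pH = 10.98

NH3 + H2O ⇌ NH4+ + OH-
From the ICE table, Kb = x²/(0.048 − x) = 1.9 × 10^-5.
Since Kb ≪ C₀, x ≈ √(Kb·C₀) = 9.55 × 10^-4 M.
(x/C₀ = 2% < 5%, so the approximation holds.)
pOH = 3.02, so pH = 14.00 − pOH = 10.98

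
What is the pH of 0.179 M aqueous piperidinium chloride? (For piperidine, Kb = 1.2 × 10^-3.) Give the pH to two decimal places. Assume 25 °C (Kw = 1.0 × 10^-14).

pH = 5.91

C5H10NH2+ is the conjugate acid of the weak base C5H10NH.
Ka = Kw/Kb = 1.0×10^-14 / 1.2 × 10^-3 = 8.33 × 10^-12
From the ICE table, Ka = [H+]²/(0.179 − [H+]) = 8.33 × 10^-12.
Neglecting [H+] in the denominator: [H+] = √(8.33 × 10^-12 × 0.179) = 1.22 × 10^-6 M
Check: 0.00068% ionized — well under 5%, approximation valid.
pH = −log(1.22 × 10^-6) = 5.91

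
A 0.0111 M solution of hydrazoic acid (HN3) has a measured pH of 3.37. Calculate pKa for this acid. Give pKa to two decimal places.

pKa = 4.77

[H+] = 10^(-3.37) = 4.27 × 10^-4 M
At equilibrium [HA] = 0.0111 − 4.27 × 10^-4 = 1.07 × 10^-2 M
Ka = [H+][A-]/[HA] = (4.27 × 10^-4)² / 1.07 × 10^-2 = 1.70 × 10^-5
pKa = -log(1.70 × 10^-5) = 4.77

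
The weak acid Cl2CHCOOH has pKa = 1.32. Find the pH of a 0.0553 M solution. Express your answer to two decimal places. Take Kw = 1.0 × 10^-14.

pH = 1.48

Cl2CHCOOH ⇌ Cl2CHCOO- + H+
Ka = 10^(−1.32) = 4.79 × 10^-2
Let x = [H+] at equilibrium. Ka = x²/(0.0553 − x).
x is not negligible relative to C₀; solve x² + 0.0479·x − 0.00265 = 0.
x = [−0.0479 + √(0.0479² + 0.0106)]/2 = 3.28 × 10^-2 M
pH = −log(3.28 × 10^-2) = 1.48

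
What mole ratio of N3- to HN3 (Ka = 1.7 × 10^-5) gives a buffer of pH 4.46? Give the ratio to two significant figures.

pKa = -log(1.7 × 10^-5) = 4.770
pH = pKa + log(r) ⇒ log(r) = 4.46 − 4.770 = -0.310
r = [N3-]/[HN3] = 10^(-0.310) = 0.49

ratio = 0.49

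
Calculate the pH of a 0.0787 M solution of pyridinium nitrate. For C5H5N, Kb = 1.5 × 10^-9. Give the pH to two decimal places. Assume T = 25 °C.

pH = 3.14

C5H5NH+ is the conjugate acid of the weak base C5H5N.
Ka = Kw/Kb = 1.0×10^-14 / 1.5 × 10^-9 = 6.67 × 10^-6
Ka = x²/(0.0787 − x) = 6.67 × 10^-6
Since Ka ≪ C₀, x ≈ √(Ka·C₀) = 7.25 × 10^-4 M.
(x/C₀ = 0.92% < 5%, so the approximation holds.)
pH = −log(7.25 × 10^-4) = 3.14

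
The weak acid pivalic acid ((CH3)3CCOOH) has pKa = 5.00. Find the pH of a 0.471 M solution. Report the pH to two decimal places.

pH = 2.66

(CH3)3CCOOH ⇌ (CH3)3CCOO- + H+
Ka = 10^(−5.00) = 1.00 × 10^-5
Ka = x²/(0.471 − x) = 1.00 × 10^-5
Since Ka ≪ C₀, x ≈ √(Ka·C₀) = 2.17 × 10^-3 M.
(x/C₀ = 0.46% < 5%, so the approximation holds.)
pH = −log[H+] = −log(2.17 × 10^-3) = 2.66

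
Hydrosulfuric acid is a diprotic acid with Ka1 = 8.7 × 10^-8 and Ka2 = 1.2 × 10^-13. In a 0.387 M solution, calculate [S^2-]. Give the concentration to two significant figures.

1.2 × 10^-13 M

First ionization gives [H+] ≈ [HS-] = 1.83 × 10^-4 M.
Second step: Ka2 = [H+][S^2-]/[HS-] ≈ [S^2-] (since [H+] ≈ [HS-]).
So [S^2-] ≈ Ka2.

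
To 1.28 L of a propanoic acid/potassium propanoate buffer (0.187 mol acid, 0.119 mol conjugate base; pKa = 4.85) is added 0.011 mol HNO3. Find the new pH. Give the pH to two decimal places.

Added H+ converts CH3CH2COO- to CH3CH2COOH: CH3CH2COOH → 0.198 mol, CH3CH2COO- → 0.108 mol.
pH = pKa + log([A⁻]/[HA]) = 4.85 + log(0.108/0.198) = 4.85 -0.263

pH = 4.59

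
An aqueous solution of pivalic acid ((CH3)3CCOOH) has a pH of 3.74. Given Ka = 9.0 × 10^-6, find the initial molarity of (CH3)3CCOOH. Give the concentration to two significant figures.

C₀ = 3.9 × 10^-3 M

[H+] = 10^(-3.74) = 1.82 × 10^-4 M = x
Ka = x²/(C₀ − x) ⇒ C₀ = x + x²/Ka
C₀ = 1.82 × 10^-4 + (1.82 × 10^-4)²/(9.0 × 10^-6) = 3.86 × 10^-3 M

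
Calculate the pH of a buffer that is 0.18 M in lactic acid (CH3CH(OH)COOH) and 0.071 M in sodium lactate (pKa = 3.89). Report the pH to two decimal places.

pH = 3.49

Henderson–Hasselbalch: pH = pKa + log([CH3CH(OH)COO-]/[CH3CH(OH)COOH]) = 3.89 + log(0.071/0.18)
pH = 3.89 + (-0.404) = 3.49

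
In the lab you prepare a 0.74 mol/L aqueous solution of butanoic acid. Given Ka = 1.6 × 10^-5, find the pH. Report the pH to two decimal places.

CH3(CH2)2COOH ⇌ CH3(CH2)2COO- + H+
From the ICE table, Ka = [H+]²/(0.74 − [H+]) = 1.6 × 10^-5.
Since Ka ≪ C₀, [H+] ≈ √(Ka·C₀) = 3.44 × 10^-3 M.
Check: 0.46% ionized — well under 5%, approximation valid.
pH = −log[H+] = −log(3.44 × 10^-3) = 2.46

pH = 2.46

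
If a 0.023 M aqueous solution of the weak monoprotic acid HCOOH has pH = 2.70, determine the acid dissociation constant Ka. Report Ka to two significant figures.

Ka = 1.9 × 10^-4

[H+] = 10^(-2.70) = 2.00 × 10^-3 M
At equilibrium [HA] = 0.023 − 2.00 × 10^-3 = 2.10 × 10^-2 M
Ka = [H+][A-]/[HA] = (2.00 × 10^-3)² / 2.10 × 10^-2 = 1.9 × 10^-4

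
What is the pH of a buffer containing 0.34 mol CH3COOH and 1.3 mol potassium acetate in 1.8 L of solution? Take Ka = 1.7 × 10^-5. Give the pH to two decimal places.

pKa = −log(1.7 × 10^-5) = 4.770
Using pH = pKa + log([base]/[acid]) with [base]/[acid] = 1.3/0.34:
pH = 4.770 + (+0.582) = 5.35

pH = 5.35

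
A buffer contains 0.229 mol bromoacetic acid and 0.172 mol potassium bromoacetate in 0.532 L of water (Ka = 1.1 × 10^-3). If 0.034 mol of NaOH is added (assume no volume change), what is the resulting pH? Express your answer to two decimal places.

After neutralization: n(BrCH2COOH) = 0.195 mol, n(BrCH2COO-) = 0.206 mol.
pKa = −log(1.1 × 10^-3) = 2.959
Henderson–Hasselbalch with mole ratio 0.206/0.195: pH = 2.959 + (+0.024)

pH = 2.98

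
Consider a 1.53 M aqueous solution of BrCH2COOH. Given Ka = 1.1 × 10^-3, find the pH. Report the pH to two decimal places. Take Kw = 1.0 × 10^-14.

BrCH2COOH ⇌ BrCH2COO- + H+
Let x = [H+] at equilibrium. Ka = x²/(1.53 − x).
Neglecting x in the denominator: x = √(1.1 × 10^-3 × 1.53) = 4.10 × 10^-2 M
(x/C₀ = 2.7% < 5%, so the approximation holds.)
pH = −log(4.10 × 10^-2) = 1.39

pH = 1.39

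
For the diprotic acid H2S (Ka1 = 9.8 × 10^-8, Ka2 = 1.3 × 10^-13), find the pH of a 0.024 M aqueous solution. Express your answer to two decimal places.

pH = 4.31

Since Ka1 ≫ Ka2, the first ionization dominates [H+].
Ka1 = x²/(0.024 − x) = 9.8 × 10^-8
x ≈ √(9.8 × 10^-8 × 0.024) = 4.85 × 10^-5 M
pH = −log(4.85 × 10^-5) = 4.31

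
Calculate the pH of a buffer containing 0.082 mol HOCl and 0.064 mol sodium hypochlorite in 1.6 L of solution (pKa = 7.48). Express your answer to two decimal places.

pH = 7.37

Using pH = pKa + log([base]/[acid]) with [base]/[acid] = 0.064/0.082:
pH = 7.48 + (-0.108) = 7.37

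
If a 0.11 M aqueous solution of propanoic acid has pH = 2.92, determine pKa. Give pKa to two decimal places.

[H+] = 10^(-2.92) = 1.20 × 10^-3 M
At equilibrium [HA] = 0.11 − 1.20 × 10^-3 = 1.09 × 10^-1 M
Ka = [H+][A-]/[HA] = (1.20 × 10^-3)² / 1.09 × 10^-1 = 1.32 × 10^-5
pKa = -log(1.32 × 10^-5) = 4.88

pKa = 4.88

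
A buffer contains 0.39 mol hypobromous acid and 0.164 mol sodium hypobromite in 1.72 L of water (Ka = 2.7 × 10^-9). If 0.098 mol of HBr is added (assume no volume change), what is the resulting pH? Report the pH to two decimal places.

After neutralization: n(HOBr) = 0.488 mol, n(OBr-) = 0.066 mol.
pKa = −log(2.7 × 10^-9) = 8.569
pH = pKa + log(n_OBr-/n_HOBr) = 8.569 + log(0.066/0.488) = 8.569 + (-0.869)

pH = 7.70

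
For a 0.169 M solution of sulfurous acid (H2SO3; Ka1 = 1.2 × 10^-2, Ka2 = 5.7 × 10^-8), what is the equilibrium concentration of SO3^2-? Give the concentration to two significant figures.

5.7 × 10^-8 M

First ionization gives [H+] ≈ [HSO3-] = 3.94 × 10^-2 M.
Second step: Ka2 = [H+][SO3^2-]/[HSO3-] ≈ [SO3^2-] (since [H+] ≈ [HSO3-]).
So [SO3^2-] ≈ Ka2.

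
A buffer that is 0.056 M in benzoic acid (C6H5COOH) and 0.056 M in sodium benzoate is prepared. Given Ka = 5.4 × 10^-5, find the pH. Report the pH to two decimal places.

pH = 4.27

pKa = −log(5.4 × 10^-5) = 4.268
pH = pKa + log([A⁻]/[HA]) = 4.268 + log(0.056/0.056)
pH = 4.268 + (+0.000) = 4.27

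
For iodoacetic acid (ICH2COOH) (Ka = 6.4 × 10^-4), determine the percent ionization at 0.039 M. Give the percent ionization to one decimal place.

12.0%

ICH2COOH ⇌ ICH2COO- + H+; let x = [H+] at equilibrium.
Solve x² + 0.00064x − 2.5e-05 = 0 → x = 4.69 × 10^-3 M
Fraction ionized = 4.69 × 10^-3 / 0.039 = 0.1203 → 12.0%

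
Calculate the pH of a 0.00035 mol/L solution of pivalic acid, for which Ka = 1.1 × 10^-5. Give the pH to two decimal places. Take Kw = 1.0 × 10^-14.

pH = 4.25

(CH3)3CCOOH ⇌ (CH3)3CCOO- + H+
Ka = [H+]²/(0.00035 − [H+]) = 1.1 × 10^-5
The 5% rule fails; solving [H+]² + Ka·[H+] − Ka·C₀ = 0 exactly:
[H+] = (−Ka + √(Ka² + 4·Ka·C₀))/2 = 5.68 × 10^-5 M
pH = −log(5.68 × 10^-5) = 4.25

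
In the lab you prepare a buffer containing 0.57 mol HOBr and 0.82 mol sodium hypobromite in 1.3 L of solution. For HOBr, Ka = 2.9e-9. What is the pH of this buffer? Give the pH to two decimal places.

pKa = −log(2.9 × 10^-9) = 8.538
pH = pKa + log([A⁻]/[HA]) = 8.538 + log(0.82/0.57)
pH = 8.538 + (+0.158) = 8.70

pH = 8.70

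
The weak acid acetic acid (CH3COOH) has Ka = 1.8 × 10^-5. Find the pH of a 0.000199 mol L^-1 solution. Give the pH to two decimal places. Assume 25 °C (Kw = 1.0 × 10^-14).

pH = 4.29

CH3COOH ⇌ CH3COO- + H+
From the ICE table, Ka = [H+]²/(0.000199 − [H+]) = 1.8 × 10^-5.
Here C₀/Ka ≈ 11.1, so the small-[H+] approximation fails. Use the quadratic:
[H+] = [−1.8e-05 + √(1.8e-05² + 1.43e-08)]/2 = 5.15 × 10^-5 M
pH = −log(5.15 × 10^-5) = 4.29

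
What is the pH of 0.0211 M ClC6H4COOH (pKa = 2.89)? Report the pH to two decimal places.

ClC6H4COOH ⇌ ClC6H4COO- + H+
Ka = 10^(−2.89) = 1.29 × 10^-3
From the ICE table, Ka = [H+]²/(0.0211 − [H+]) = 1.29 × 10^-3.
Here C₀/Ka ≈ 16.4, so the small-[H+] approximation fails. Use the quadratic:
[H+] = (−Ka + √(Ka² + 4·Ka·C₀))/2 = 4.61 × 10^-3 M
pH = −log[H+] = −log(4.61 × 10^-3) = 2.34

pH = 2.34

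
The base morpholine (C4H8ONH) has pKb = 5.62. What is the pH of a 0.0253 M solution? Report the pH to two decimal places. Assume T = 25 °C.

C4H8ONH + H2O ⇌ C4H8ONH2+ + OH-
Kb = 10^(−5.62) = 2.40 × 10^-6
Let x = [OH-] at equilibrium. Kb = x²/(0.0253 − x).
Since Kb ≪ C₀, x ≈ √(Kb·C₀) = 2.46 × 10^-4 M.
pOH = −log(2.46 × 10^-4) = 3.61; pH = 14.00 − 3.61 = 10.39

pH = 10.39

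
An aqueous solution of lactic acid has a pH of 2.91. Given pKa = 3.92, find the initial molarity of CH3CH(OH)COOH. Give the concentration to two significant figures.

C₀ = 1.4 × 10^-2 M

[H+] = 10^(-2.91) = 1.23 × 10^-3 M = x
Ka = 10^(−3.92) = 1.20 × 10^-4
Ka = x²/(C₀ − x) ⇒ C₀ = x + x²/Ka
C₀ = 1.23 × 10^-3 + (1.23 × 10^-3)²/(1.20 × 10^-4) = 1.38 × 10^-2 M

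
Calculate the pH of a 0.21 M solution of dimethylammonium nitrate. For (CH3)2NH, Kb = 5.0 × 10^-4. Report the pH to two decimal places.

pH = 5.69

(CH3)2NH2+ is the conjugate acid of the weak base (CH3)2NH.
Ka = Kw/Kb = 1.0×10^-14 / 5.0 × 10^-4 = 2.00 × 10^-11
Ka = x²/(0.21 − x) = 2.00 × 10^-11
Since Ka ≪ C₀, x ≈ √(Ka·C₀) = 2.05 × 10^-6 M.
Check: 0.00098% ionized — well under 5%, approximation valid.
pH = −log(2.05 × 10^-6) = 5.69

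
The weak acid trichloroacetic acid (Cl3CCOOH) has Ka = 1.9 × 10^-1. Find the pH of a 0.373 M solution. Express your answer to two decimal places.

pH = 0.73

Cl3CCOOH ⇌ Cl3CCOO- + H+
From the ICE table, Ka = x²/(0.373 − x) = 1.9 × 10^-1.
x is not negligible relative to C₀; solve x² + 0.19·x − 0.0709 = 0.
x = (−Ka + √(Ka² + 4·Ka·C₀))/2 = 1.88 × 10^-1 M
pH = −log[H+] = −log(1.88 × 10^-1) = 0.73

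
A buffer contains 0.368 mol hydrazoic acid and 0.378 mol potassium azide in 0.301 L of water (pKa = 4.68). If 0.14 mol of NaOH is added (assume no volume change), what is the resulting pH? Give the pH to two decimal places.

OH- converts HN3 to N3-: HN3 → 0.228 mol, N3- → 0.518 mol.
Henderson–Hasselbalch with mole ratio 0.518/0.228: pH = 4.68 + (+0.356)

pH = 5.04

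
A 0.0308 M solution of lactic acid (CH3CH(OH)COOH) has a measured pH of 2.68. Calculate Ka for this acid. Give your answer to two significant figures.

Ka = 1.5 × 10^-4

[H+] = 10^(-2.68) = 2.09 × 10^-3 M
At equilibrium [HA] = 0.0308 − 2.09 × 10^-3 = 2.87 × 10^-2 M
Ka = [H+][A-]/[HA] = (2.09 × 10^-3)² / 2.87 × 10^-2 = 1.5 × 10^-4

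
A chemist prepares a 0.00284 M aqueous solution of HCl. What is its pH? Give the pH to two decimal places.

HCl is a strong acid and dissociates completely, so [H+] = 0.00284 M.
pH = -log(0.00284) = 2.55

pH = 2.55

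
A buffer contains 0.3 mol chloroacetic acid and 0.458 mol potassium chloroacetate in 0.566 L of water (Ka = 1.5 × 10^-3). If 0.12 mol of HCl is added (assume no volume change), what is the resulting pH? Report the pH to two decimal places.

pH = 2.73

After neutralization: n(ClCH2COOH) = 0.42 mol, n(ClCH2COO-) = 0.338 mol.
pKa = −log(1.5 × 10^-3) = 2.824
pH = pKa + log(n_ClCH2COO-/n_ClCH2COOH) = 2.824 + log(0.338/0.42) = 2.824 + (-0.094)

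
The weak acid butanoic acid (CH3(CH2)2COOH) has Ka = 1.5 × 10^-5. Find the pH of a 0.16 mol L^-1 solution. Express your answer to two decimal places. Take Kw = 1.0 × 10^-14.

pH = 2.81

CH3(CH2)2COOH ⇌ CH3(CH2)2COO- + H+
From the ICE table, Ka = [H+]²/(0.16 − [H+]) = 1.5 × 10^-5.
Since Ka ≪ C₀, [H+] ≈ √(Ka·C₀) = 1.55 × 10^-3 M.
Check: 0.97% ionized — well under 5%, approximation valid.
pH = −log(1.55 × 10^-3) = 2.81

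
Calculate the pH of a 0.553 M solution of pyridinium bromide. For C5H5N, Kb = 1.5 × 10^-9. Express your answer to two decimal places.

C5H5NH+ is the conjugate acid of the weak base C5H5N.
Ka = Kw/Kb = 1.0×10^-14 / 1.5 × 10^-9 = 6.67 × 10^-6
From the ICE table, Ka = [H+]²/(0.553 − [H+]) = 6.67 × 10^-6.
Neglecting [H+] in the denominator: [H+] = √(6.67 × 10^-6 × 0.553) = 1.92 × 10^-3 M
pH = −log(1.92 × 10^-3) = 2.72

pH = 2.72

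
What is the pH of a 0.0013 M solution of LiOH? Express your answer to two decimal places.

pH = 11.11

LiOH is a strong base; [OH-] = 0.0013 M.
pOH = -log(0.0013) = 2.89
pH = 14.00 - 2.89 = 11.11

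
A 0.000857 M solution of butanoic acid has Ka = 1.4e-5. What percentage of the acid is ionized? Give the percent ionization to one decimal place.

12.0%

CH3(CH2)2COOH ⇌ CH3(CH2)2COO- + H+; let x = [H+] at equilibrium.
Solve x² + 1.4e-05x − 1.2e-08 = 0 → x = 1.03 × 10^-4 M
% ionization = x/C₀ × 100% = 1.03 × 10^-4/0.000857 × 100% = 12.0%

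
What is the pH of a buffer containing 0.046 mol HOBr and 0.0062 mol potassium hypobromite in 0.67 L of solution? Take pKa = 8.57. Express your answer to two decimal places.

pH = 7.70

Henderson–Hasselbalch: pH = pKa + log([OBr-]/[HOBr]) = 8.57 + log(0.0062/0.046)
pH = 8.57 + (-0.870) = 7.70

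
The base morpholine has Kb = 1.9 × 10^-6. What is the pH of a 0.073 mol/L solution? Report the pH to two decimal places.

C4H8ONH + H2O ⇌ C4H8ONH2+ + OH-
Let x = [OH-] at equilibrium. Kb = x²/(0.073 − x).
Neglecting x in the denominator: x = √(1.9 × 10^-6 × 0.073) = 3.72 × 10^-4 M
(x/C₀ = 0.51% < 5%, so the approximation holds.)
pOH = 3.43, so pH = 14.00 − pOH = 10.57

pH = 10.57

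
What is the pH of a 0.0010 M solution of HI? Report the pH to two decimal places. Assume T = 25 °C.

HI is a strong acid and dissociates completely, so [H+] = 0.0010 M.
pH = -log(0.001) = 3.00

pH = 3.00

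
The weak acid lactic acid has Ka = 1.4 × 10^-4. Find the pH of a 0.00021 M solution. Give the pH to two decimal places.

pH = 3.94

CH3CH(OH)COOH ⇌ CH3CH(OH)COO- + H+
Let x = [H+] at equilibrium. Ka = x²/(0.00021 − x).
x is not negligible relative to C₀; solve x² + 0.00014·x − 2.94e-08 = 0.
x = (−Ka + √(Ka² + 4·Ka·C₀))/2 = 1.15 × 10^-4 M
pH = −log(1.15 × 10^-4) = 3.94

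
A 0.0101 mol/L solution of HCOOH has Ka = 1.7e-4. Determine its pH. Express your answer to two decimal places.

HCOOH ⇌ HCOO- + H+
Ka = [H+]²/(0.0101 − [H+]) = 1.7 × 10^-4
Here C₀/Ka ≈ 59.4, so the small-[H+] approximation fails. Use the quadratic:
[H+] = (−Ka + √(Ka² + 4·Ka·C₀))/2 = 1.23 × 10^-3 M
pH = −log(1.23 × 10^-3) = 2.91

pH = 2.91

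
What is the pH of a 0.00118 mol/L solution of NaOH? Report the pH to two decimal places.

NaOH is a strong base; [OH-] = 0.00118 M.
pOH = -log(0.00118) = 2.93
pH = 14.00 - 2.93 = 11.07

pH = 11.07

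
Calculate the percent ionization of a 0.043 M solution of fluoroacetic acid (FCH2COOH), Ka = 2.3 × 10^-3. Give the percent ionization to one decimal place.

FCH2COOH ⇌ FCH2COO- + H+; let x = [H+] at equilibrium.
Solve x² + 0.0023x − 9.89e-05 = 0 → x = 8.86 × 10^-3 M
Fraction ionized = 8.86 × 10^-3 / 0.043 = 0.2060 → 20.6%

20.6%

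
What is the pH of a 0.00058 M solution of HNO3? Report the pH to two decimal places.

pH = 3.24

HNO3 is a strong acid and dissociates completely, so [H+] = 0.00058 M.
pH = -log(0.00058) = 3.24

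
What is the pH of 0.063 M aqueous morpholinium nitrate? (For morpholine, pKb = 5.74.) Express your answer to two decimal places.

C4H8ONH2+ is the conjugate acid of the weak base C4H8ONH.
Kb = 10^(−5.74) = 1.82 × 10^-6
Ka = Kw/Kb = 1.0×10^-14 / 1.82 × 10^-6 = 5.49 × 10^-9
From the ICE table, Ka = x²/(0.063 − x) = 5.49 × 10^-9.
Assume x ≪ 0.063: x ≈ √(5.49 × 10^-9 × 0.063) = 1.86 × 10^-5 M
Check: 0.03% ionized — well under 5%, approximation valid.
pH = −log(1.86 × 10^-5) = 4.73

pH = 4.73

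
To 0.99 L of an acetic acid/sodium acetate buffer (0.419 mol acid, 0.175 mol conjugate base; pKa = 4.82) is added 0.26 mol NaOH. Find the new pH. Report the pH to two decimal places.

After neutralization: n(CH3COOH) = 0.159 mol, n(CH3COO-) = 0.435 mol.
pH = pKa + log([A⁻]/[HA]) = 4.82 + log(0.435/0.159) = 4.82 +0.437

pH = 5.26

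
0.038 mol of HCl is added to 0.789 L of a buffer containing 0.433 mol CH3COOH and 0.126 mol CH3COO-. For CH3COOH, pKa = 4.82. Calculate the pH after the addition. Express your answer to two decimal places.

Added H+ converts CH3COO- to CH3COOH: CH3COOH → 0.471 mol, CH3COO- → 0.088 mol.
Henderson–Hasselbalch with mole ratio 0.088/0.471: pH = 4.82 + (-0.729)

pH = 4.09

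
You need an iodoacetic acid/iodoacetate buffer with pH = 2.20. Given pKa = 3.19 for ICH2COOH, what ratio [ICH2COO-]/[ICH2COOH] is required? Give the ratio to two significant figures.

ratio = 0.10

pH = pKa + log(r) ⇒ log(r) = 2.20 − 3.19 = -0.99
r = [ICH2COO-]/[ICH2COOH] = 10^(-0.99) = 0.102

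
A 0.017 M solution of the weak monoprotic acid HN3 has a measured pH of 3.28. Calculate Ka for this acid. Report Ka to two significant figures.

Ka = 1.7 × 10^-5

[H+] = 10^(-3.28) = 5.25 × 10^-4 M
At equilibrium [HA] = 0.017 − 5.25 × 10^-4 = 1.65 × 10^-2 M
Ka = [H+][A-]/[HA] = (5.25 × 10^-4)² / 1.65 × 10^-2 = 1.7 × 10^-5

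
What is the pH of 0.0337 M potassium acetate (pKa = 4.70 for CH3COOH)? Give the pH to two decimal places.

CH3COO- is the conjugate base of the weak acid CH3COOH.
Ka = 10^(−4.70) = 2.00 × 10^-5
Kb = Kw/Ka = 1.0×10^-14 / 2.00 × 10^-5 = 5.00 × 10^-10
From the ICE table, Kb = x²/(0.0337 − x) = 5.00 × 10^-10.
Since Kb ≪ C₀, x ≈ √(Kb·C₀) = 4.10 × 10^-6 M.
pOH = 5.39, so pH = 14.00 − pOH = 8.61

pH = 8.61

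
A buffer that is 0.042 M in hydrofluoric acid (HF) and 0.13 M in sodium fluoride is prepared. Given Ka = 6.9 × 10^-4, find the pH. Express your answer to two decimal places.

pKa = −log(6.9 × 10^-4) = 3.161
Using pH = pKa + log([base]/[acid]) with [base]/[acid] = 0.13/0.042:
pH = 3.161 + (+0.491) = 3.65

pH = 3.65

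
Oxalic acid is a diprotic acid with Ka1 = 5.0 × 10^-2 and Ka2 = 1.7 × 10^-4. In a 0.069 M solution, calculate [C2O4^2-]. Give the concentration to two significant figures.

1.7 × 10^-4 M

First ionization gives [H+] ≈ [HC2O4-] = 3.88 × 10^-2 M.
Second step: Ka2 = [H+][C2O4^2-]/[HC2O4-] ≈ [C2O4^2-] (since [H+] ≈ [HC2O4-]).
So [C2O4^2-] ≈ Ka2.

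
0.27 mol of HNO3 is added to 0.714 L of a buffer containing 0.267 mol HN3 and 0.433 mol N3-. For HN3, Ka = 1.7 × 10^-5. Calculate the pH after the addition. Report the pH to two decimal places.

After neutralization: n(HN3) = 0.537 mol, n(N3-) = 0.163 mol.
pKa = −log(1.7 × 10^-5) = 4.770
pH = pKa + log([A⁻]/[HA]) = 4.770 + log(0.163/0.537) = 4.770 -0.518

pH = 4.25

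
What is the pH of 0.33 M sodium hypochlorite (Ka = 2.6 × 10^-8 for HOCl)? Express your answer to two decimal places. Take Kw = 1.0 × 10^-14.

pH = 10.55

OCl- is the conjugate base of the weak acid HOCl.
Kb = Kw/Ka = 1.0×10^-14 / 2.6 × 10^-8 = 3.85 × 10^-7
From the ICE table, Kb = [OH-]²/(0.33 − [OH-]) = 3.85 × 10^-7.
Since Kb ≪ C₀, [OH-] ≈ √(Kb·C₀) = 3.56 × 10^-4 M.
pOH = −log(3.56 × 10^-4) = 3.45; pH = 14.00 − 3.45 = 10.55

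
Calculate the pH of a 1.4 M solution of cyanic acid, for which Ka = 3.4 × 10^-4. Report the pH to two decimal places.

HOCN ⇌ OCN- + H+
From the ICE table, Ka = [H+]²/(1.4 − [H+]) = 3.4 × 10^-4.
Since Ka ≪ C₀, [H+] ≈ √(Ka·C₀) = 2.18 × 10^-2 M.
pH = −log(2.18 × 10^-2) = 1.66

pH = 1.66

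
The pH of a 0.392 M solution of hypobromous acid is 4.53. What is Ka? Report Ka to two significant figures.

Ka = 2.2 × 10^-9

[H+] = 10^(-4.53) = 2.95 × 10^-5 M
At equilibrium [HA] = 0.392 − 2.95 × 10^-5 = 3.92 × 10^-1 M
Ka = [H+][A-]/[HA] = (2.95 × 10^-5)² / 3.92 × 10^-1 = 2.2 × 10^-9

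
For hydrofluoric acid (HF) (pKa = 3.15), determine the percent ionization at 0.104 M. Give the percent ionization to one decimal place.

HF ⇌ F- + H+; let x = [H+] at equilibrium.
Ka = 10^(−3.15) = 7.08 × 10^-4
Solve x² + 0.000708x − 7.36e-05 = 0 → x = 8.23 × 10^-3 M
Fraction ionized = 8.23 × 10^-3 / 0.104 = 0.0791 → 7.9%

7.9%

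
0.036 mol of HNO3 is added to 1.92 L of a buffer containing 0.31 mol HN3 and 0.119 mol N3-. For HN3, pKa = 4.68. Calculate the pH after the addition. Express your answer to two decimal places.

pH = 4.06

After neutralization: n(HN3) = 0.346 mol, n(N3-) = 0.083 mol.
pH = pKa + log([A⁻]/[HA]) = 4.68 + log(0.083/0.346) = 4.68 -0.620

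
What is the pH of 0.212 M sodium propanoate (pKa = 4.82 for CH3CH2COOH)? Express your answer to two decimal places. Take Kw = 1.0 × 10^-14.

pH = 9.07

CH3CH2COO- is the conjugate base of the weak acid CH3CH2COOH.
Ka = 10^(−4.82) = 1.51 × 10^-5
Kb = Kw/Ka = 1.0×10^-14 / 1.51 × 10^-5 = 6.62 × 10^-10
Let x = [OH-] at equilibrium. Kb = x²/(0.212 − x).
Since Kb ≪ C₀, x ≈ √(Kb·C₀) = 1.18 × 10^-5 M.
(x/C₀ = 0.0056% < 5%, so the approximation holds.)
pOH = 4.93, so pH = 14.00 − pOH = 9.07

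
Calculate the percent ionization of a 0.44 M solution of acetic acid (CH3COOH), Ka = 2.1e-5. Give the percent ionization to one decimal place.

0.7%

CH3COOH ⇌ CH3COO- + H+; let x = [H+] at equilibrium.
x ≈ √(Ka·C₀) = √(2.1 × 10^-5 × 0.44) = 3.04 × 10^-3 M
% ionization = x/C₀ × 100% = 3.04 × 10^-3/0.44 × 100% = 0.7%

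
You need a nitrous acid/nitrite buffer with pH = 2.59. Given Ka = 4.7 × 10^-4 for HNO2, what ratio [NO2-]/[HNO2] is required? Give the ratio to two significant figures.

pKa = -log(4.7 × 10^-4) = 3.328
pH = pKa + log(r) ⇒ log(r) = 2.59 − 3.328 = -0.738
r = [NO2-]/[HNO2] = 10^(-0.738) = 0.183

ratio = 0.18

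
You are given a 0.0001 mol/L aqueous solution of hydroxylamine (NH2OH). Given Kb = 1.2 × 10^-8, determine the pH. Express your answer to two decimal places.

NH2OH + H2O ⇌ NH3OH+ + OH-
From the ICE table, Kb = [OH-]²/(0.0001 − [OH-]) = 1.2 × 10^-8.
Since Kb ≪ C₀, [OH-] ≈ √(Kb·C₀) = 1.10 × 10^-6 M.
Check: 1.1% ionized — well under 5%, approximation valid.
pOH = −log(1.10 × 10^-6) = 5.96; pH = 14.00 − 5.96 = 8.04

pH = 8.04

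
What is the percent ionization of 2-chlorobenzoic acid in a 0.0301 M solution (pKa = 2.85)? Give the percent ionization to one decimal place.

ClC6H4COOH ⇌ ClC6H4COO- + H+; let x = [H+] at equilibrium.
Ka = 10^(−2.85) = 1.41 × 10^-3
Ka = x²/(C₀ − x); solving the quadratic gives x = 5.85 × 10^-3 M.
Fraction ionized = 5.85 × 10^-3 / 0.0301 = 0.1944 → 19.4%

19.4%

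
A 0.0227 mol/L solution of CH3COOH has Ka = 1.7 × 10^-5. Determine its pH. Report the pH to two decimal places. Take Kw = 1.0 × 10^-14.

CH3COOH ⇌ CH3COO- + H+
Let x = [H+] at equilibrium. Ka = x²/(0.0227 − x).
Neglecting x in the denominator: x = √(1.7 × 10^-5 × 0.0227) = 6.21 × 10^-4 M
Check: 2.7% ionized — well under 5%, approximation valid.
pH = −log(6.21 × 10^-4) = 3.21

pH = 3.21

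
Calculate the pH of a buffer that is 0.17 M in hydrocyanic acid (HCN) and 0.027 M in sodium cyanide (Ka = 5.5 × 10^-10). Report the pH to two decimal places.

pH = 8.46

pKa = −log(5.5 × 10^-10) = 9.260
Henderson–Hasselbalch: pH = pKa + log([CN-]/[HCN]) = 9.260 + log(0.027/0.17)
pH = 9.260 + (-0.799) = 8.46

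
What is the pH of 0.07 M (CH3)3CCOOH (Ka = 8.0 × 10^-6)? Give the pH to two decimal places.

(CH3)3CCOOH ⇌ (CH3)3CCOO- + H+
Ka = [H+]²/(0.07 − [H+]) = 8.0 × 10^-6
Since Ka ≪ C₀, [H+] ≈ √(Ka·C₀) = 7.48 × 10^-4 M.
pH = −log(7.48 × 10^-4) = 3.13

pH = 3.13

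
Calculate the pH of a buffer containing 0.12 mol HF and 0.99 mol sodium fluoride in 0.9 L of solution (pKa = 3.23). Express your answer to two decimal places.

pH = 4.15

Using pH = pKa + log([base]/[acid]) with [base]/[acid] = 0.99/0.12:
pH = 3.23 + (+0.916) = 4.15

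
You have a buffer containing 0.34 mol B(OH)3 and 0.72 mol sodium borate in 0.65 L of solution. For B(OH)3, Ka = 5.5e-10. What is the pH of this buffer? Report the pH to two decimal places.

pH = 9.59

pKa = −log(5.5 × 10^-10) = 9.260
Henderson–Hasselbalch: pH = pKa + log([B(OH)4-]/[B(OH)3]) = 9.260 + log(0.72/0.34)
pH = 9.260 + (+0.326) = 9.59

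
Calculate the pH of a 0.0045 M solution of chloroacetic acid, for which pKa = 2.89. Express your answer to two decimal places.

ClCH2COOH ⇌ ClCH2COO- + H+
Ka = 10^(−2.89) = 1.29 × 10^-3
Ka = [H+]²/(0.0045 − [H+]) = 1.29 × 10^-3
Here C₀/Ka ≈ 3.49, so the small-[H+] approximation fails. Use the quadratic:
[H+] = [−0.00129 + √(0.00129² + 2.32e-05)]/2 = 1.85 × 10^-3 M
pH = −log(1.85 × 10^-3) = 2.73

pH = 2.73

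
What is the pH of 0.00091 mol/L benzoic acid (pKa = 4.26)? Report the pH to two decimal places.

pH = 3.70

C6H5COOH ⇌ C6H5COO- + H+
Ka = 10^(−4.26) = 5.50 × 10^-5
Ka = x²/(0.00091 − x) = 5.50 × 10^-5
x is not negligible relative to C₀; solve x² + 5.5e-05·x − 5.01e-08 = 0.
x = (−Ka + √(Ka² + 4·Ka·C₀))/2 = 1.98 × 10^-4 M
pH = −log(1.98 × 10^-4) = 3.70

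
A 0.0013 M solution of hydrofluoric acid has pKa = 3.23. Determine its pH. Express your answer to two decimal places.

HF ⇌ F- + H+
Ka = 10^(−3.23) = 5.89 × 10^-4
Ka = [H+]²/(0.0013 − [H+]) = 5.89 × 10^-4
[H+] is not negligible relative to C₀; solve [H+]² + 0.000589·[H+] − 7.66e-07 = 0.
[H+] = (−Ka + √(Ka² + 4·Ka·C₀))/2 = 6.29 × 10^-4 M
pH = −log(6.29 × 10^-4) = 3.20

pH = 3.20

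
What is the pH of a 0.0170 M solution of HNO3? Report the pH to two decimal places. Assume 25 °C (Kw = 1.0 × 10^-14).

pH = 1.77

HNO3 is a strong acid and dissociates completely, so [H+] = 0.0170 M.
pH = -log(0.017) = 1.77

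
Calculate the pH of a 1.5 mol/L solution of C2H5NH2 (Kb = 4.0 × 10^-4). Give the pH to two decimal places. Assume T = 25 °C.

pH = 12.39

C2H5NH2 + H2O ⇌ C2H5NH3+ + OH-
From the ICE table, Kb = [OH-]²/(1.5 − [OH-]) = 4.0 × 10^-4.
Since Kb ≪ C₀, [OH-] ≈ √(Kb·C₀) = 2.45 × 10^-2 M.
Check: 1.6% ionized — well under 5%, approximation valid.
pOH = 1.61, so pH = 14.00 − pOH = 12.39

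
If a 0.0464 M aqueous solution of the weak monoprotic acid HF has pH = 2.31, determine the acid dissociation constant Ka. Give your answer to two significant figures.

Ka = 5.8 × 10^-4

[H+] = 10^(-2.31) = 4.90 × 10^-3 M
At equilibrium [HA] = 0.0464 − 4.90 × 10^-3 = 4.15 × 10^-2 M
Ka = [H+][A-]/[HA] = (4.90 × 10^-3)² / 4.15 × 10^-2 = 5.8 × 10^-4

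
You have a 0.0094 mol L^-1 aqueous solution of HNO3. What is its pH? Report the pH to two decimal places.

pH = 2.03

HNO3 is a strong acid and dissociates completely, so [H+] = 0.0094 M.
pH = -log(0.0094) = 2.03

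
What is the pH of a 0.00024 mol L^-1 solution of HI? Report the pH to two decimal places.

HI is a strong acid and dissociates completely, so [H+] = 0.00024 M.
pH = -log(0.00024) = 3.62

pH = 3.62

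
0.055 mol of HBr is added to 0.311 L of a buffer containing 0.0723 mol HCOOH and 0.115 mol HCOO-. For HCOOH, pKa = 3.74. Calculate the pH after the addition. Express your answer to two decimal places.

pH = 3.41

Added H+ converts HCOO- to HCOOH: HCOOH → 0.127 mol, HCOO- → 0.06 mol.
Henderson–Hasselbalch with mole ratio 0.06/0.127: pH = 3.74 + (-0.326)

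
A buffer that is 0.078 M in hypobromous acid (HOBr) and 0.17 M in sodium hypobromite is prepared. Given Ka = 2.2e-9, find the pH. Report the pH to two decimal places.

pH = 9.00

pKa = −log(2.2 × 10^-9) = 8.658
pH = pKa + log([A⁻]/[HA]) = 8.658 + log(0.17/0.078)
pH = 8.658 + (+0.338) = 9.00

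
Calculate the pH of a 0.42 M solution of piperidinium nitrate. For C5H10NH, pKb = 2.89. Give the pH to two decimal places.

pH = 5.74

C5H10NH2+ is the conjugate acid of the weak base C5H10NH.
Kb = 10^(−2.89) = 1.29 × 10^-3
Ka = Kw/Kb = 1.0×10^-14 / 1.29 × 10^-3 = 7.75 × 10^-12
Ka = [H+]²/(0.42 − [H+]) = 7.75 × 10^-12
Since Ka ≪ C₀, [H+] ≈ √(Ka·C₀) = 1.80 × 10^-6 M.
([H+]/C₀ = 0.00043% < 5%, so the approximation holds.)
pH = −log[H+] = −log(1.80 × 10^-6) = 5.74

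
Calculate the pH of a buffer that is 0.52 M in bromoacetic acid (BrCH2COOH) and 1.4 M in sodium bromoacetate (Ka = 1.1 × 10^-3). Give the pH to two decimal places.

pKa = −log(1.1 × 10^-3) = 2.959
Using pH = pKa + log([base]/[acid]) with [base]/[acid] = 1.4/0.52:
pH = 2.959 + (+0.430) = 3.39

pH = 3.39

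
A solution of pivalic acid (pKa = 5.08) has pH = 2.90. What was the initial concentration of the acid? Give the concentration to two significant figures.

C₀ = 1.9 × 10^-1 M

[H+] = 10^(-2.90) = 1.26 × 10^-3 M = x
Ka = 10^(−5.08) = 8.32 × 10^-6
Ka = x²/(C₀ − x) ⇒ C₀ = x + x²/Ka
C₀ = 1.26 × 10^-3 + (1.26 × 10^-3)²/(8.32 × 10^-6) = 1.92 × 10^-1 M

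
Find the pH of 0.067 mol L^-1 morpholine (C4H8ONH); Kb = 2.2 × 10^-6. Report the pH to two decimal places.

pH = 10.58

C4H8ONH + H2O ⇌ C4H8ONH2+ + OH-
Kb = x²/(0.067 − x) = 2.2 × 10^-6
Since Kb ≪ C₀, x ≈ √(Kb·C₀) = 3.84 × 10^-4 M.
pOH = 3.42, so pH = 14.00 − pOH = 10.58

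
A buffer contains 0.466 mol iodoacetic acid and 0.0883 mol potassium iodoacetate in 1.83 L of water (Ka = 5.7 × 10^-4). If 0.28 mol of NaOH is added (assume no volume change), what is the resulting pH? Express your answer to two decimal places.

pH = 3.54

After neutralization: n(ICH2COOH) = 0.186 mol, n(ICH2COO-) = 0.368 mol.
pKa = −log(5.7 × 10^-4) = 3.244
Henderson–Hasselbalch with mole ratio 0.368/0.186: pH = 3.244 + (+0.296)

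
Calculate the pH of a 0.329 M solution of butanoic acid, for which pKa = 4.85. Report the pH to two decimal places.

pH = 2.67

CH3(CH2)2COOH ⇌ CH3(CH2)2COO- + H+
Ka = 10^(−4.85) = 1.41 × 10^-5
From the ICE table, Ka = [H+]²/(0.329 − [H+]) = 1.41 × 10^-5.
Assume [H+] ≪ 0.329: [H+] ≈ √(1.41 × 10^-5 × 0.329) = 2.15 × 10^-3 M
Check: 0.65% ionized — well under 5%, approximation valid.
pH = −log[H+] = −log(2.15 × 10^-3) = 2.67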